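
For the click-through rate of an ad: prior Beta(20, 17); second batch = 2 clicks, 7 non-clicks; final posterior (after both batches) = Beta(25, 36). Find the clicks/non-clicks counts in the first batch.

3 clicks and 12 non-clicks

Because Beta–binomial updating is additive in the counts, the combined data contributed (α_post−α_prior, β_post−β_prior) successes and failures.
Total across both batches: 25−20=5 clicks, 36−17=19 non-clicks.
Subtract the second batch: 5−2=3 clicks and 19−7=12 non-clicks.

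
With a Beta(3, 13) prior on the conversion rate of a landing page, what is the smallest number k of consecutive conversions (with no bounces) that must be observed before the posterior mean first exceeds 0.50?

After k conversions and 0 bounces the posterior is Beta(3+k, 13), with mean (3+k)/(3+13+k).
Set (3+k)/(16+k) > 0.50 and solve: k > (0.50·16 − 3)/(1 − 0.50) = 10.000.
The smallest integer exceeding 10.000 is 11, and checking k=11: (14)/(27) = 0.5185 > 0.50.

k = 11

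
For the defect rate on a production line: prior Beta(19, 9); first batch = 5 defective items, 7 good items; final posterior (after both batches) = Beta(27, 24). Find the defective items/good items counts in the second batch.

3 defective items and 8 good items

Sequential conjugate updates are equivalent to a single update on the pooled data, so total successes = posterior α − prior α and total failures = posterior β − prior β.
Total across both batches: 27−19=8 defective items, 24−9=15 good items.
Subtract the first batch: 8−5=3 defective items and 15−7=8 good items.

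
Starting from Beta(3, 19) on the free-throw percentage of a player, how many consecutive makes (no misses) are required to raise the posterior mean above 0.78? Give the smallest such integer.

After k makes and 0 misses the posterior is Beta(3+k, 19), with mean (3+k)/(3+19+k).
Set (3+k)/(22+k) > 0.78 and solve: k > (0.78·22 − 3)/(1 − 0.78) = 64.364.
The smallest integer exceeding 64.364 is 65.

k = 65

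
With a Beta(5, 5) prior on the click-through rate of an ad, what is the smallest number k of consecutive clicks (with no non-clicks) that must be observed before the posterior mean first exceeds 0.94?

After k clicks and 0 non-clicks the posterior is Beta(5+k, 5), with mean (5+k)/(5+5+k).
Set (5+k)/(10+k) > 0.94 and solve: k > (0.94·10 − 5)/(1 − 0.94) = 73.333.
The smallest integer exceeding 73.333 is 74.

k = 74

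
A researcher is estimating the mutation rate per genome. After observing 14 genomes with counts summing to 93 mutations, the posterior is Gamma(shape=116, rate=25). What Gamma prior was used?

Gamma(shape=23, rate=11)

A Gamma(α, β) prior (rate parametrization) on a Poisson rate with n observations summing to S gives posterior Gamma(α+S, β+n).
So α = 116 − 93 = 23 and β = 25 − 14 = 11.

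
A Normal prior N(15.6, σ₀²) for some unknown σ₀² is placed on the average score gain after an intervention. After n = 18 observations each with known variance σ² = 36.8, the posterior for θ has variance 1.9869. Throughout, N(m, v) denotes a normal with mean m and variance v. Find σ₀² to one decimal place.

For the Normal–Normal model with known σ², precisions add: τ_n = τ₀ + n/σ².
So 1/σ₀² = 1/1.9869 − 18/36.8 = 0.503297 − 0.489130 = 0.014167.
Hence σ₀² = 1/0.014167 ≈ 70.6.

σ₀² = 70.6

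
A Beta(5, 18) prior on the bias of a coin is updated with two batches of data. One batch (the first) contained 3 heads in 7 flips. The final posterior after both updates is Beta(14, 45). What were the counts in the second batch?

6 heads and 23 tails

Sequential conjugate updates are equivalent to a single update on the pooled data, so total successes = posterior α − prior α and total failures = posterior β − prior β.
Total across both batches: 14−5=9 heads, 45−18=27 tails.
Subtract the first batch: 9−3=6 heads and 27−4=23 tails.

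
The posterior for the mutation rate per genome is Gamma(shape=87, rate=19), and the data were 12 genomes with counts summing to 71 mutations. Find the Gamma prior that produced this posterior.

Gamma(shape=16, rate=7)

Gamma–Poisson conjugacy: posterior shape = α + Σxᵢ, posterior rate = β + n.
So α = 87 − 71 = 16 and β = 19 − 12 = 7.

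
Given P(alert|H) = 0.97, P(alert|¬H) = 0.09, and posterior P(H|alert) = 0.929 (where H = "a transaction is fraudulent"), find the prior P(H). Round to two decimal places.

P(H) = 0.55

Bayes' rule in odds form gives O(H|E) = O(H)·[P(E|H)/P(E|¬H)], hence O(H) = O(H|E)/LR.
Posterior odds = 0.929/(1−0.929) = 13.0845. LR = 0.97/0.09 = 10.7778.
Prior odds = 13.0845/10.7778 = 1.2140, so P(H) = 1.2140/(1+1.2140) ≈ 0.55.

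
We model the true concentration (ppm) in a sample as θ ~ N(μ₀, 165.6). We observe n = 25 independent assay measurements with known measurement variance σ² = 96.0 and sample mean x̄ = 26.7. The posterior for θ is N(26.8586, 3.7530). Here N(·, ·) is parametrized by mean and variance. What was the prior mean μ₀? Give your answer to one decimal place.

The posterior mean is a precision-weighted average: μ_n = (τ₀μ₀ + τ_data·x̄)/(τ₀+τ_data), with τ₀=1/σ₀² and τ_data=n/σ².
Here τ₀ = 1/165.6 = 0.006039 and τ_data = 25/96.0 = 0.260417, so τ_n = 0.266456.
Rearranging for μ₀: μ₀ = (μ_n·τ_n − τ_data·x̄)/τ₀ = (26.8586·0.266456 − 0.260417·26.7) / 0.006039 = 0.203501/0.006039 ≈ 33.7.

μ₀ = 33.7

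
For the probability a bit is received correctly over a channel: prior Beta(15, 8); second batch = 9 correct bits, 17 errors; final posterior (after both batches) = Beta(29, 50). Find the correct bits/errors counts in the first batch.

5 correct bits and 25 errors

Because Beta–binomial updating is additive in the counts, the combined data contributed (α_post−α_prior, β_post−β_prior) successes and failures.
Total across both batches: 29−15=14 correct bits, 50−8=42 errors.
Subtract the second batch: 14−9=5 correct bits and 42−17=25 errors.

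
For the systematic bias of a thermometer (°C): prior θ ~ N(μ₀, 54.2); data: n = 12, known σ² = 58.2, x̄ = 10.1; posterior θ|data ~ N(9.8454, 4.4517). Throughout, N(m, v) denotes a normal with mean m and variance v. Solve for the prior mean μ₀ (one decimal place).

With known observation variance, the Normal–Normal posterior has precision τ_n = τ₀ + n/σ² and mean μ_n = (τ₀μ₀ + (n/σ²)x̄)/τ_n.
Here τ₀ = 1/54.2 = 0.018450 and τ_data = 12/58.2 = 0.206186, so τ_n = 0.224636.
Rearranging for μ₀: μ₀ = (μ_n·τ_n − τ_data·x̄)/τ₀ = (9.8454·0.224636 − 0.206186·10.1) / 0.018450 = 0.129153/0.018450 ≈ 7.0.

μ₀ = 7.0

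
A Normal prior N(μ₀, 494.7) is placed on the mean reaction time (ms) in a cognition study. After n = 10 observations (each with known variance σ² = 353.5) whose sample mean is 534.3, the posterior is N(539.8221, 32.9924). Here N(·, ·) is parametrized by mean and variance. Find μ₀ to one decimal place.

μ₀ = 617.1

With known observation variance, the Normal–Normal posterior has precision τ_n = τ₀ + n/σ² and mean μ_n = (τ₀μ₀ + (n/σ²)x̄)/τ_n.
Here τ₀ = 1/494.7 = 0.002021 and τ_data = 10/353.5 = 0.028289, so τ_n = 0.030310.
Rearranging for μ₀: μ₀ = (μ_n·τ_n − τ_data·x̄)/τ₀ = (539.8221·0.030310 − 0.028289·534.3) / 0.002021 = 1.247195/0.002021 ≈ 617.1.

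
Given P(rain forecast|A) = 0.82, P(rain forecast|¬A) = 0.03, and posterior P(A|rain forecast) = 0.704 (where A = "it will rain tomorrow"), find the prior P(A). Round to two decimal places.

P(A) = 0.08

Bayes' rule in odds form gives O(A|E) = O(A)·[P(E|A)/P(E|¬A)], hence O(A) = O(A|E)/LR.
Posterior odds = 0.704/(1−0.704) = 2.3784. LR = 0.82/0.03 = 27.3333.
Prior odds = 2.3784/27.3333 = 0.0870, so P(A) = 0.0870/(1+0.0870) ≈ 0.08.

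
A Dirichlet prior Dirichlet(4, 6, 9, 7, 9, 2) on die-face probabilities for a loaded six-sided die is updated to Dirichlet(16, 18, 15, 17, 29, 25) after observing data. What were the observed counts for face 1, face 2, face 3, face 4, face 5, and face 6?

counts (12, 12, 6, 10, 20, 23)

For a Dirichlet(α) prior with multinomial counts c, the posterior is Dirichlet(α + c) componentwise.
Counts are posterior − prior componentwise: 16−4=12, 18−6=12, 15−9=6, 17−7=10, 29−9=20, 25−2=23.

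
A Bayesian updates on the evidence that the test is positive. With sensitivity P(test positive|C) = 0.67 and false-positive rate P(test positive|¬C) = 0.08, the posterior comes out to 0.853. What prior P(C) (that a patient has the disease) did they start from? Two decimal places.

Bayes' rule in odds form gives O(C|E) = O(C)·[P(E|C)/P(E|¬C)], hence O(C) = O(C|E)/LR.
Posterior odds = 0.853/(1−0.853) = 5.8027. LR = 0.67/0.08 = 8.3750.
Prior odds = 5.8027/8.3750 = 0.6929, so P(C) = 0.6929/(1+0.6929) ≈ 0.41.

P(C) = 0.41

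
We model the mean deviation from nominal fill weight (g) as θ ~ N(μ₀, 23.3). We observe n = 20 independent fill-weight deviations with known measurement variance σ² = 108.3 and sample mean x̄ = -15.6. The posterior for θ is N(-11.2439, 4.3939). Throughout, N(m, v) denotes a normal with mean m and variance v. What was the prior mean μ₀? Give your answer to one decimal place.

μ₀ = 7.5

The posterior mean is a precision-weighted average: μ_n = (τ₀μ₀ + τ_data·x̄)/(τ₀+τ_data), with τ₀=1/σ₀² and τ_data=n/σ².
Here τ₀ = 1/23.3 = 0.042918 and τ_data = 20/108.3 = 0.184672, so τ_n = 0.227590.
Rearranging for μ₀: μ₀ = (μ_n·τ_n − τ_data·x̄)/τ₀ = (-11.2439·0.227590 − 0.184672·-15.6) / 0.042918 = 0.321884/0.042918 ≈ 7.5.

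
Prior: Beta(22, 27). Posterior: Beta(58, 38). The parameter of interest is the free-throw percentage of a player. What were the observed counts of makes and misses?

Beta is conjugate to the binomial likelihood: posterior = Beta(α+s, β+f).
Match parameters: s=58−22=36, f=38−27=11.

36 makes and 11 misses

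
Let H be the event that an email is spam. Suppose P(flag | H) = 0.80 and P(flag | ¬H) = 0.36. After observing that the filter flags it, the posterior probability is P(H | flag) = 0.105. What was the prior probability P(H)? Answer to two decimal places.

Bayes' rule in odds form gives O(H|E) = O(H)·[P(E|H)/P(E|¬H)], hence O(H) = O(H|E)/LR.
Posterior odds = 0.105/(1−0.105) = 0.1173. LR = 0.80/0.36 = 2.2222.
Prior odds = 0.1173/2.2222 = 0.0528, so P(H) = 0.0528/(1+0.0528) ≈ 0.05.

P(H) = 0.05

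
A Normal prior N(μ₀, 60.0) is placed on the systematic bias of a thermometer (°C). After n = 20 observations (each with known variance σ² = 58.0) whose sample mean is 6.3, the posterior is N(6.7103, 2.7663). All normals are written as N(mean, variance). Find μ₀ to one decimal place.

μ₀ = 15.2

The posterior mean is a precision-weighted average: μ_n = (τ₀μ₀ + τ_data·x̄)/(τ₀+τ_data), with τ₀=1/σ₀² and τ_data=n/σ².
Here τ₀ = 1/60.0 = 0.016667 and τ_data = 20/58.0 = 0.344828, so τ_n = 0.361495.
Rearranging for μ₀: μ₀ = (μ_n·τ_n − τ_data·x̄)/τ₀ = (6.7103·0.361495 − 0.344828·6.3) / 0.016667 = 0.253323/0.016667 ≈ 15.2.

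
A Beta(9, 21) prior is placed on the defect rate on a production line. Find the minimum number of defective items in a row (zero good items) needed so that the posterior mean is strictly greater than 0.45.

After k defective items and 0 good items the posterior is Beta(9+k, 21), with mean (9+k)/(9+21+k).
Set (9+k)/(30+k) > 0.45 and solve: k > (0.45·30 − 9)/(1 − 0.45) = 8.182.
The smallest integer exceeding 8.182 is 9, and checking k=9: (18)/(39) = 0.4615 > 0.45.

k = 9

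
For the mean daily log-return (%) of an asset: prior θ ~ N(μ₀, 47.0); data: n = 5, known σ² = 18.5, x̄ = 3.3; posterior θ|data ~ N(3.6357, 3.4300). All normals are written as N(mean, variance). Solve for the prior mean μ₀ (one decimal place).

With known observation variance, the Normal–Normal posterior has precision τ_n = τ₀ + n/σ² and mean μ_n = (τ₀μ₀ + (n/σ²)x̄)/τ_n.
Here τ₀ = 1/47.0 = 0.021277 and τ_data = 5/18.5 = 0.270270, so τ_n = 0.291547.
Rearranging for μ₀: μ₀ = (μ_n·τ_n − τ_data·x̄)/τ₀ = (3.6357·0.291547 − 0.270270·3.3) / 0.021277 = 0.168086/0.021277 ≈ 7.9.

μ₀ = 7.9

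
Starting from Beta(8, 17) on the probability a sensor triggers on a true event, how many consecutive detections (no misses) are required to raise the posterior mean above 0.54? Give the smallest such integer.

k = 12

After k detections and 0 misses the posterior is Beta(8+k, 17), with mean (8+k)/(8+17+k).
Set (8+k)/(25+k) > 0.54 and solve: k > (0.54·25 − 8)/(1 − 0.54) = 11.957.
The smallest integer exceeding 11.957 is 12, and checking k=12: (20)/(37) = 0.5405 > 0.54.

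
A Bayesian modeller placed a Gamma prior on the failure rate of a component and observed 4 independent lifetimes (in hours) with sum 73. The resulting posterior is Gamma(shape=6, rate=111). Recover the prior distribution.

Gamma–exponential conjugacy: posterior shape = α + n, posterior rate = β + Σtᵢ.
So α = 6 − 4 = 2 and β = 111 − 73 = 38.

Gamma(shape=2, rate=38)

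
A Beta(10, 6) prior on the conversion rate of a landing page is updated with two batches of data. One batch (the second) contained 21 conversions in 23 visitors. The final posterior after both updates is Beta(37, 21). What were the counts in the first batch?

Because Beta–binomial updating is additive in the counts, the combined data contributed (α_post−α_prior, β_post−β_prior) successes and failures.
Total across both batches: 37−10=27 conversions, 21−6=15 bounces.
Subtract the second batch: 27−21=6 conversions and 15−2=13 bounces.

6 conversions and 13 bounces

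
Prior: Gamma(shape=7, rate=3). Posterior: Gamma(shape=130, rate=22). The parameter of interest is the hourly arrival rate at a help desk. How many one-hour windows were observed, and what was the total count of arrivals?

n = 19 one-hour windows with total 123 arrivals

Gamma–Poisson conjugacy: posterior shape = α + Σxᵢ, posterior rate = β + n.
Matching: Σxᵢ = 130 − 7 = 123 and n = 22 − 3 = 19.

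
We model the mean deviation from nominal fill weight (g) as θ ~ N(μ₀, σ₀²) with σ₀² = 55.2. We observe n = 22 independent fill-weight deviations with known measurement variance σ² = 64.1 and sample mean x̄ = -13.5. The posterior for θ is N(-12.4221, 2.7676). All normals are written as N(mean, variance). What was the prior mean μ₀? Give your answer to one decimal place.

μ₀ = 8.0

With known observation variance, the Normal–Normal posterior has precision τ_n = τ₀ + n/σ² and mean μ_n = (τ₀μ₀ + (n/σ²)x̄)/τ_n.
Here τ₀ = 1/55.2 = 0.018116 and τ_data = 22/64.1 = 0.343214, so τ_n = 0.361330.
Rearranging for μ₀: μ₀ = (μ_n·τ_n − τ_data·x̄)/τ₀ = (-12.4221·0.361330 − 0.343214·-13.5) / 0.018116 = 0.144912/0.018116 ≈ 8.0.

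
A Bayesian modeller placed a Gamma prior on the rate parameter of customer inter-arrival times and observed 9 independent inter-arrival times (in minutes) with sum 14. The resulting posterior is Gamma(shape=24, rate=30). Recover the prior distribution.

Gamma(shape=15, rate=16)

For an exponential likelihood with a Gamma(α, β) prior on the rate, n observations with total T give posterior Gamma(α+n, β+T).
So α = 24 − 9 = 15 and β = 30 − 14 = 16.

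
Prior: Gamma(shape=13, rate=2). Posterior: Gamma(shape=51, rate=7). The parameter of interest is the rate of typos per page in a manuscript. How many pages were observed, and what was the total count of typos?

Gamma–Poisson conjugacy: posterior shape = α + Σxᵢ, posterior rate = β + n.
Matching: Σxᵢ = 51 − 13 = 38 and n = 7 − 2 = 5.

n = 5 pages with total 38 typos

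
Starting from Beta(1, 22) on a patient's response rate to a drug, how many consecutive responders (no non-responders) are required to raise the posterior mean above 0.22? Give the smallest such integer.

k = 6

After k responders and 0 non-responders the posterior is Beta(1+k, 22), with mean (1+k)/(1+22+k).
Set (1+k)/(23+k) > 0.22 and solve: k > (0.22·23 − 1)/(1 − 0.22) = 5.205.
The smallest integer exceeding 5.205 is 6, and checking k=6: (7)/(29) = 0.2414 > 0.22.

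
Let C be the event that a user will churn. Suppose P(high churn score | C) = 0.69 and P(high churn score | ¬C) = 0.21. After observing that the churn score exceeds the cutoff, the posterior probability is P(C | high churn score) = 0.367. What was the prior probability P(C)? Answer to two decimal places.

In odds form, posterior odds = prior odds × likelihood ratio, so prior odds = posterior odds ÷ LR.
Posterior odds = 0.367/(1−0.367) = 0.5798. LR = 0.69/0.21 = 3.2857.
Prior odds = 0.5798/3.2857 = 0.1765, so P(C) = 0.1765/(1+0.1765) ≈ 0.15.

P(C) = 0.15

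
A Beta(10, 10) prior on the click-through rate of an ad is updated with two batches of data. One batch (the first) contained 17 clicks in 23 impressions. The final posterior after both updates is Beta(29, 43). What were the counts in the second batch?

Because Beta–binomial updating is additive in the counts, the combined data contributed (α_post−α_prior, β_post−β_prior) successes and failures.
Total across both batches: 29−10=19 clicks, 43−10=33 non-clicks.
Subtract the first batch: 19−17=2 clicks and 33−6=27 non-clicks.

2 clicks and 27 non-clicks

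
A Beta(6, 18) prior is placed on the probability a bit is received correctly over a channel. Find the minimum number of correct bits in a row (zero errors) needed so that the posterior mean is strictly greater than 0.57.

After k correct bits and 0 errors the posterior is Beta(6+k, 18), with mean (6+k)/(6+18+k).
Set (6+k)/(24+k) > 0.57 and solve: k > (0.57·24 − 6)/(1 − 0.57) = 17.860.
The smallest integer exceeding 17.860 is 18.

k = 18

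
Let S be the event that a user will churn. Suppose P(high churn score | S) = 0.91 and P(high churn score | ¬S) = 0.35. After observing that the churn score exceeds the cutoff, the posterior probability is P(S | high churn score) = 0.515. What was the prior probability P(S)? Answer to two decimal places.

Bayes' rule in odds form gives O(S|E) = O(S)·[P(E|S)/P(E|¬S)], hence O(S) = O(S|E)/LR.
Posterior odds = 0.515/(1−0.515) = 1.0619. LR = 0.91/0.35 = 2.6000.
Prior odds = 1.0619/2.6000 = 0.4084, so P(S) = 0.4084/(1+0.4084) ≈ 0.29.

P(S) = 0.29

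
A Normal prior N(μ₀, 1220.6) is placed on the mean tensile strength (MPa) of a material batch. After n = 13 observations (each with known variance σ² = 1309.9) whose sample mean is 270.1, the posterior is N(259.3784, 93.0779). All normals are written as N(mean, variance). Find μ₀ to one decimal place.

μ₀ = 129.5

The posterior mean is a precision-weighted average: μ_n = (τ₀μ₀ + τ_data·x̄)/(τ₀+τ_data), with τ₀=1/σ₀² and τ_data=n/σ².
Here τ₀ = 1/1220.6 = 0.000819 and τ_data = 13/1309.9 = 0.009924, so τ_n = 0.010743.
Rearranging for μ₀: μ₀ = (μ_n·τ_n − τ_data·x̄)/τ₀ = (259.3784·0.010743 − 0.009924·270.1) / 0.000819 = 0.106030/0.000819 ≈ 129.5.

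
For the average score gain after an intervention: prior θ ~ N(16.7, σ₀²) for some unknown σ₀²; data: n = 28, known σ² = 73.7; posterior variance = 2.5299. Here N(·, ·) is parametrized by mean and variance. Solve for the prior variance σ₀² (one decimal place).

σ₀² = 65.1

For the Normal–Normal model with known σ², precisions add: τ_n = τ₀ + n/σ².
So 1/σ₀² = 1/2.5299 − 28/73.7 = 0.395273 − 0.379919 = 0.015354.
Hence σ₀² = 1/0.015354 ≈ 65.1.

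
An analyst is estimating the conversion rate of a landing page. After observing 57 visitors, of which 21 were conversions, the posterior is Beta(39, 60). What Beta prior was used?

A Beta(a, b) prior with s successes and f failures in binomial data gives a Beta(a+s, b+f) posterior.
So a = 39 − 21 = 18 and b = 60 − 36 = 24.

Beta(18, 24)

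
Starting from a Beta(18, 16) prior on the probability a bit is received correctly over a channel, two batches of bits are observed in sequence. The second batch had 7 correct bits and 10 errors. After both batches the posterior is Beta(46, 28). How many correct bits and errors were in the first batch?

Because Beta–binomial updating is additive in the counts, the combined data contributed (α_post−α_prior, β_post−β_prior) successes and failures.
Total across both batches: 46−18=28 correct bits, 28−16=12 errors.
Subtract the second batch: 28−7=21 correct bits and 12−10=2 errors.

21 correct bits and 2 errors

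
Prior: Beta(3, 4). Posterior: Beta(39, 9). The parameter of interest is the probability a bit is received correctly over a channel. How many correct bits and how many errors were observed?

36 correct bits and 5 errors

Beta is conjugate to the binomial likelihood: posterior = Beta(α+s, β+f).
Match parameters: s=39−3=36, f=9−4=5.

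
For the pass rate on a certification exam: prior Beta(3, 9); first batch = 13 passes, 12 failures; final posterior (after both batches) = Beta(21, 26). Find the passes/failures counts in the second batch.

5 passes and 5 failures

Because Beta–binomial updating is additive in the counts, the combined data contributed (α_post−α_prior, β_post−β_prior) successes and failures.
Total across both batches: 21−3=18 passes, 26−9=17 failures.
Subtract the first batch: 18−13=5 passes and 17−12=5 failures.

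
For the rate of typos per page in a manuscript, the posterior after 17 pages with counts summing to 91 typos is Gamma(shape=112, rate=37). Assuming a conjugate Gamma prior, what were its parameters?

A Gamma(α, β) prior (rate parametrization) on a Poisson rate with n observations summing to S gives posterior Gamma(α+S, β+n).
So α = 112 − 91 = 21 and β = 37 − 17 = 20.

Gamma(shape=21, rate=20)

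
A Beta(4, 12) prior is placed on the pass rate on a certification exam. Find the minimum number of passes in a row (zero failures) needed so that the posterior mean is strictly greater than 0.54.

k = 11

After k passes and 0 failures the posterior is Beta(4+k, 12), with mean (4+k)/(4+12+k).
Set (4+k)/(16+k) > 0.54 and solve: k > (0.54·16 − 4)/(1 − 0.54) = 10.087.
The smallest integer exceeding 10.087 is 11.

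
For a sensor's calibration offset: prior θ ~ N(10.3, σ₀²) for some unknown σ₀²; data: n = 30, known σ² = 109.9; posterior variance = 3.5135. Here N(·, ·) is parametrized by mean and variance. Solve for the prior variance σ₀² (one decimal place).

σ₀² = 85.9

Posterior precision equals prior precision plus data precision: 1/σ_n² = 1/σ₀² + n/σ².
So 1/σ₀² = 1/3.5135 − 30/109.9 = 0.284616 − 0.272975 = 0.011641.
Hence σ₀² = 1/0.011641 ≈ 85.9.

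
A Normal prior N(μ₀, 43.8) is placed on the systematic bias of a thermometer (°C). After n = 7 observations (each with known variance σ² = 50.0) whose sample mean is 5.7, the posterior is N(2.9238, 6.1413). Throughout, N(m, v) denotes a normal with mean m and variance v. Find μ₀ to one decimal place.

μ₀ = -14.1

The posterior mean is a precision-weighted average: μ_n = (τ₀μ₀ + τ_data·x̄)/(τ₀+τ_data), with τ₀=1/σ₀² and τ_data=n/σ².
Here τ₀ = 1/43.8 = 0.022831 and τ_data = 7/50.0 = 0.140000, so τ_n = 0.162831.
Rearranging for μ₀: μ₀ = (μ_n·τ_n − τ_data·x̄)/τ₀ = (2.9238·0.162831 − 0.140000·5.7) / 0.022831 = -0.321915/0.022831 ≈ -14.1.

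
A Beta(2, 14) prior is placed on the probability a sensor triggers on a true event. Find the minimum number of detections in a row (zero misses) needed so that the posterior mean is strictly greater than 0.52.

k = 14

After k detections and 0 misses the posterior is Beta(2+k, 14), with mean (2+k)/(2+14+k).
Set (2+k)/(16+k) > 0.52 and solve: k > (0.52·16 − 2)/(1 − 0.52) = 13.167.
The smallest integer exceeding 13.167 is 14, and checking k=14: (16)/(30) = 0.5333 > 0.52.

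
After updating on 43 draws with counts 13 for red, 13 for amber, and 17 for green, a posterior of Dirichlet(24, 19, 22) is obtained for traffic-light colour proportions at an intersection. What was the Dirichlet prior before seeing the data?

Dirichlet(11, 6, 5)

For a Dirichlet(α) prior with multinomial counts c, the posterior is Dirichlet(α + c) componentwise.
Subtract each count from the matching posterior parameter: 24−13=11, 19−13=6, 22−17=5.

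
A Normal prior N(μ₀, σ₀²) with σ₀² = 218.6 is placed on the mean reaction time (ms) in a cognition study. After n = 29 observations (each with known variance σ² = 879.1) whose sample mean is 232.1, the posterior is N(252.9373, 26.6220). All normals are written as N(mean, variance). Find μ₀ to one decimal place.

μ₀ = 403.2

The posterior mean is a precision-weighted average: μ_n = (τ₀μ₀ + τ_data·x̄)/(τ₀+τ_data), with τ₀=1/σ₀² and τ_data=n/σ².
Here τ₀ = 1/218.6 = 0.004575 and τ_data = 29/879.1 = 0.032988, so τ_n = 0.037563.
Rearranging for μ₀: μ₀ = (μ_n·τ_n − τ_data·x̄)/τ₀ = (252.9373·0.037563 − 0.032988·232.1) / 0.004575 = 1.844569/0.004575 ≈ 403.2.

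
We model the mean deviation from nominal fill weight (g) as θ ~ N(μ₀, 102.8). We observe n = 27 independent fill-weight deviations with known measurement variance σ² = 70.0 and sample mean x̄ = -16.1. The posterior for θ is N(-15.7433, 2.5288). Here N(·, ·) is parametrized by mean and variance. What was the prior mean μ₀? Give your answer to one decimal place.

The posterior mean is a precision-weighted average: μ_n = (τ₀μ₀ + τ_data·x̄)/(τ₀+τ_data), with τ₀=1/σ₀² and τ_data=n/σ².
Here τ₀ = 1/102.8 = 0.009728 and τ_data = 27/70.0 = 0.385714, so τ_n = 0.395442.
Rearranging for μ₀: μ₀ = (μ_n·τ_n − τ_data·x̄)/τ₀ = (-15.7433·0.395442 − 0.385714·-16.1) / 0.009728 = -0.015567/0.009728 ≈ -1.6.

μ₀ = -1.6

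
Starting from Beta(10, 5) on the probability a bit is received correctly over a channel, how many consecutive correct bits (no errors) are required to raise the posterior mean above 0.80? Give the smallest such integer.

After k correct bits and 0 errors the posterior is Beta(10+k, 5), with mean (10+k)/(10+5+k).
Set (10+k)/(15+k) > 0.80 and solve: k > (0.80·15 − 10)/(1 − 0.80) = 10.000.
The smallest integer exceeding 10.000 is 11.

k = 11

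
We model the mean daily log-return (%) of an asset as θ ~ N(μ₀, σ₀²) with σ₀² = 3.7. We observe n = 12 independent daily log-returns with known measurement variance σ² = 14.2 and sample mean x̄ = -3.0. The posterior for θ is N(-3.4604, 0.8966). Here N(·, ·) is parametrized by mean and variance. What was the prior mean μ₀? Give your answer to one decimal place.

μ₀ = -4.9

With known observation variance, the Normal–Normal posterior has precision τ_n = τ₀ + n/σ² and mean μ_n = (τ₀μ₀ + (n/σ²)x̄)/τ_n.
Here τ₀ = 1/3.7 = 0.270270 and τ_data = 12/14.2 = 0.845070, so τ_n = 1.115340.
Rearranging for μ₀: μ₀ = (μ_n·τ_n − τ_data·x̄)/τ₀ = (-3.4604·1.115340 − 0.845070·-3.0) / 0.270270 = -1.324313/0.270270 ≈ -4.9.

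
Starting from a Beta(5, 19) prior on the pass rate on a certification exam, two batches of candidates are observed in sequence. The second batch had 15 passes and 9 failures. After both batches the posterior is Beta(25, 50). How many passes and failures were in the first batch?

Because Beta–binomial updating is additive in the counts, the combined data contributed (α_post−α_prior, β_post−β_prior) successes and failures.
Total across both batches: 25−5=20 passes, 50−19=31 failures.
Subtract the second batch: 20−15=5 passes and 31−9=22 failures.

5 passes and 22 failures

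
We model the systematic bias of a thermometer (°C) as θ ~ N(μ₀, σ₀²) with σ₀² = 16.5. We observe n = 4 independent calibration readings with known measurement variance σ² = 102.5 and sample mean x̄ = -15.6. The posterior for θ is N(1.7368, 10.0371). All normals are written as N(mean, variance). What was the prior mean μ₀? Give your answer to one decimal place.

With known observation variance, the Normal–Normal posterior has precision τ_n = τ₀ + n/σ² and mean μ_n = (τ₀μ₀ + (n/σ²)x̄)/τ_n.
Here τ₀ = 1/16.5 = 0.060606 and τ_data = 4/102.5 = 0.039024, so τ_n = 0.099630.
Rearranging for μ₀: μ₀ = (μ_n·τ_n − τ_data·x̄)/τ₀ = (1.7368·0.099630 − 0.039024·-15.6) / 0.060606 = 0.781812/0.060606 ≈ 12.9.

μ₀ = 12.9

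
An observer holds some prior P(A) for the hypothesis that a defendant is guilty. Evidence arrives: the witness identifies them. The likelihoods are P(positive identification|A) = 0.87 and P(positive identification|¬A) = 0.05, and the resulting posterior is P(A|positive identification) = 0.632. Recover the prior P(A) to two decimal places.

In odds form, posterior odds = prior odds × likelihood ratio, so prior odds = posterior odds ÷ LR.
Posterior odds = 0.632/(1−0.632) = 1.7174. LR = 0.87/0.05 = 17.4000.
Prior odds = 1.7174/17.4000 = 0.0987, so P(A) = 0.0987/(1+0.0987) ≈ 0.09.

P(A) = 0.09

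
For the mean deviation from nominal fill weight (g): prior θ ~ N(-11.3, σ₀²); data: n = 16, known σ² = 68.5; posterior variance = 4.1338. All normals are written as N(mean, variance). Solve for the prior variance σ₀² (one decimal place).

σ₀² = 120.0

Posterior precision equals prior precision plus data precision: 1/σ_n² = 1/σ₀² + n/σ².
So 1/σ₀² = 1/4.1338 − 16/68.5 = 0.241908 − 0.233577 = 0.008331.
Hence σ₀² = 1/0.008331 ≈ 120.0.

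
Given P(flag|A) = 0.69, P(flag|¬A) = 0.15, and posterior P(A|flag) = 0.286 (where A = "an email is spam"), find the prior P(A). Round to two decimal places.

In odds form, posterior odds = prior odds × likelihood ratio, so prior odds = posterior odds ÷ LR.
Posterior odds = 0.286/(1−0.286) = 0.4006. LR = 0.69/0.15 = 4.6000.
Prior odds = 0.4006/4.6000 = 0.0871, so P(A) = 0.0871/(1+0.0871) ≈ 0.08.

P(A) = 0.08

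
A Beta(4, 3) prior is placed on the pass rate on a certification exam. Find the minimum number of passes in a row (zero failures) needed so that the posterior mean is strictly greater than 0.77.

k = 7

After k passes and 0 failures the posterior is Beta(4+k, 3), with mean (4+k)/(4+3+k).
Set (4+k)/(7+k) > 0.77 and solve: k > (0.77·7 − 4)/(1 − 0.77) = 6.043.
The smallest integer exceeding 6.043 is 7, and checking k=7: (11)/(14) = 0.7857 > 0.77.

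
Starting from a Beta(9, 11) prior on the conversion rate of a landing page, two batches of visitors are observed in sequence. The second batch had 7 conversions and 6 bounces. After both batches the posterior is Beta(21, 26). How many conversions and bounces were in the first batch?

Because Beta–binomial updating is additive in the counts, the combined data contributed (α_post−α_prior, β_post−β_prior) successes and failures.
Total across both batches: 21−9=12 conversions, 26−11=15 bounces.
Subtract the second batch: 12−7=5 conversions and 15−6=9 bounces.

5 conversions and 9 bounces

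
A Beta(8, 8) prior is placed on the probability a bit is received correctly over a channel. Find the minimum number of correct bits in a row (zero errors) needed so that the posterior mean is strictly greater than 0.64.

After k correct bits and 0 errors the posterior is Beta(8+k, 8), with mean (8+k)/(8+8+k).
Set (8+k)/(16+k) > 0.64 and solve: k > (0.64·16 − 8)/(1 − 0.64) = 6.222.
The smallest integer exceeding 6.222 is 7.

k = 7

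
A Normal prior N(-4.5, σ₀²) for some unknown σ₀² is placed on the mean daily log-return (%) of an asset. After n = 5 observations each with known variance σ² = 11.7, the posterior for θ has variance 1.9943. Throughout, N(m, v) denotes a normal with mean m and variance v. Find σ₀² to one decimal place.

For the Normal–Normal model with known σ², precisions add: τ_n = τ₀ + n/σ².
So 1/σ₀² = 1/1.9943 − 5/11.7 = 0.501429 − 0.427350 = 0.074079.
Hence σ₀² = 1/0.074079 ≈ 13.5.

σ₀² = 13.5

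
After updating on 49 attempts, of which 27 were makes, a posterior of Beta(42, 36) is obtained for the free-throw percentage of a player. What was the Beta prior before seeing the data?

Beta(15, 14)

A Beta(a, b) prior with s successes and f failures in binomial data gives a Beta(a+s, b+f) posterior.
So a = 42 − 27 = 15 and b = 36 − 22 = 14.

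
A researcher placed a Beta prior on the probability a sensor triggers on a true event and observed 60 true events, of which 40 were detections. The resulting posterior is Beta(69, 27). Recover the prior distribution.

Beta(29, 7)

A Beta(α, β) prior with s successes and f failures in binomial data gives a Beta(α+s, β+f) posterior.
Subtract the data counts: 69−40=29, 27−20=7.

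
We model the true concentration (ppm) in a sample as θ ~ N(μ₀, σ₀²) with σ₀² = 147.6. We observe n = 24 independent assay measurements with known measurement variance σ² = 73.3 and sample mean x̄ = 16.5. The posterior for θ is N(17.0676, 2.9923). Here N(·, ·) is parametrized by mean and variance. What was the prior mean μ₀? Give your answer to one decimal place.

μ₀ = 44.5

With known observation variance, the Normal–Normal posterior has precision τ_n = τ₀ + n/σ² and mean μ_n = (τ₀μ₀ + (n/σ²)x̄)/τ_n.
Here τ₀ = 1/147.6 = 0.006775 and τ_data = 24/73.3 = 0.327422, so τ_n = 0.334197.
Rearranging for μ₀: μ₀ = (μ_n·τ_n − τ_data·x̄)/τ₀ = (17.0676·0.334197 − 0.327422·16.5) / 0.006775 = 0.301478/0.006775 ≈ 44.5.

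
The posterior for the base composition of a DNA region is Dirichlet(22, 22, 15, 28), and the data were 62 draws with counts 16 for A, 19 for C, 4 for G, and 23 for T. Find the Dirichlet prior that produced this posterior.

For a Dirichlet(α) prior with multinomial counts c, the posterior is Dirichlet(α + c) componentwise.
Subtract each count from the matching posterior parameter: 22−16=6, 22−19=3, 15−4=11, 28−23=5.

Dirichlet(6, 3, 11, 5)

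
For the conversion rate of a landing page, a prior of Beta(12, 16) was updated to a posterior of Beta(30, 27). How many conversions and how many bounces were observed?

18 conversions and 11 bounces

Beta is conjugate to the binomial likelihood: posterior = Beta(a+s, b+f).
Match parameters: s=30−12=18, f=27−16=11.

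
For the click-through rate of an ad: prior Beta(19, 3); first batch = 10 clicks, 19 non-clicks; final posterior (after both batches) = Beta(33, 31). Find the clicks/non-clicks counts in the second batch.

4 clicks and 9 non-clicks

Sequential conjugate updates are equivalent to a single update on the pooled data, so total successes = posterior α − prior α and total failures = posterior β − prior β.
Total across both batches: 33−19=14 clicks, 31−3=28 non-clicks.
Subtract the first batch: 14−10=4 clicks and 28−19=9 non-clicks.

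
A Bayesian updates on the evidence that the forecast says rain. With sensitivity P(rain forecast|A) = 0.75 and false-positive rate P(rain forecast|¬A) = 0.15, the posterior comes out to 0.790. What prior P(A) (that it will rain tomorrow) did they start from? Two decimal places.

P(A) = 0.43

Bayes' rule in odds form gives O(A|E) = O(A)·[P(E|A)/P(E|¬A)], hence O(A) = O(A|E)/LR.
Posterior odds = 0.790/(1−0.790) = 3.7619. LR = 0.75/0.15 = 5.0000.
Prior odds = 3.7619/5.0000 = 0.7524, so P(A) = 0.7524/(1+0.7524) ≈ 0.43.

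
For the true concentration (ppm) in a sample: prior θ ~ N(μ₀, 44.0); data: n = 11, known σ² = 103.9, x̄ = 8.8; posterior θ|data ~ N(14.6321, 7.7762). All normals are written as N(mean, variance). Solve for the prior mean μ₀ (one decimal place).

μ₀ = 41.8

The posterior mean is a precision-weighted average: μ_n = (τ₀μ₀ + τ_data·x̄)/(τ₀+τ_data), with τ₀=1/σ₀² and τ_data=n/σ².
Here τ₀ = 1/44.0 = 0.022727 and τ_data = 11/103.9 = 0.105871, so τ_n = 0.128598.
Rearranging for μ₀: μ₀ = (μ_n·τ_n − τ_data·x̄)/τ₀ = (14.6321·0.128598 − 0.105871·8.8) / 0.022727 = 0.949994/0.022727 ≈ 41.8.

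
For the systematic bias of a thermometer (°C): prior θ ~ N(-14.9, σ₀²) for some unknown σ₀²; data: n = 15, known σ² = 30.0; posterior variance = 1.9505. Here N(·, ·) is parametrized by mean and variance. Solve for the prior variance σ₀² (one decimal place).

For the Normal–Normal model with known σ², precisions add: τ_n = τ₀ + n/σ².
So 1/σ₀² = 1/1.9505 − 15/30.0 = 0.512689 − 0.500000 = 0.012689.
Hence σ₀² = 1/0.012689 ≈ 78.8.

σ₀² = 78.8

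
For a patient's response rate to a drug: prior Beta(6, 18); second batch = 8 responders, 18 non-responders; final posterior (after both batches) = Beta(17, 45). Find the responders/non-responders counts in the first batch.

Because Beta–binomial updating is additive in the counts, the combined data contributed (α_post−α_prior, β_post−β_prior) successes and failures.
Total across both batches: 17−6=11 responders, 45−18=27 non-responders.
Subtract the second batch: 11−8=3 responders and 27−18=9 non-responders.

3 responders and 9 non-responders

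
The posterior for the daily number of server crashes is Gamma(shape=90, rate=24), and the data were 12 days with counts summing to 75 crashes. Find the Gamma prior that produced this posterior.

Gamma–Poisson conjugacy: posterior shape = α + Σxᵢ, posterior rate = β + n.
So α = 90 − 75 = 15 and β = 24 − 12 = 12.

Gamma(shape=15, rate=12)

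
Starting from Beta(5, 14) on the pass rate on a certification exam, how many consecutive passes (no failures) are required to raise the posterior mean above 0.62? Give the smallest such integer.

k = 18

After k passes and 0 failures the posterior is Beta(5+k, 14), with mean (5+k)/(5+14+k).
Set (5+k)/(19+k) > 0.62 and solve: k > (0.62·19 − 5)/(1 − 0.62) = 17.842.
The smallest integer exceeding 17.842 is 18.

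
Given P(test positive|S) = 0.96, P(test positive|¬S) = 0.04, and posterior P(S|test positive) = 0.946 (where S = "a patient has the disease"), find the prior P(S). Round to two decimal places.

In odds form, posterior odds = prior odds × likelihood ratio, so prior odds = posterior odds ÷ LR.
Posterior odds = 0.946/(1−0.946) = 17.5185. LR = 0.96/0.04 = 24.0000.
Prior odds = 17.5185/24.0000 = 0.7299, so P(S) = 0.7299/(1+0.7299) ≈ 0.42.

P(S) = 0.42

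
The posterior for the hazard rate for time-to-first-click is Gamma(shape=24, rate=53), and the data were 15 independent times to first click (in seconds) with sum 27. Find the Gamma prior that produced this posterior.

Gamma(shape=9, rate=26)

Gamma–exponential conjugacy: posterior shape = α + n, posterior rate = β + Σtᵢ.
So α = 24 − 15 = 9 and β = 53 − 27 = 26.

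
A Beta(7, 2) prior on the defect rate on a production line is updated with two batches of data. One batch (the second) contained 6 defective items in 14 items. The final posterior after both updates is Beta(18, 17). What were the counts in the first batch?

Because Beta–binomial updating is additive in the counts, the combined data contributed (α_post−α_prior, β_post−β_prior) successes and failures.
Total across both batches: 18−7=11 defective items, 17−2=15 good items.
Subtract the second batch: 11−6=5 defective items and 15−8=7 good items.

5 defective items and 7 good items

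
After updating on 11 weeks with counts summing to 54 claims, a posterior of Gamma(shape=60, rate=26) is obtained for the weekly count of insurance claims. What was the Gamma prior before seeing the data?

Gamma–Poisson conjugacy: posterior shape = α + Σxᵢ, posterior rate = β + n.
So α = 60 − 54 = 6 and β = 26 − 11 = 15.

Gamma(shape=6, rate=15)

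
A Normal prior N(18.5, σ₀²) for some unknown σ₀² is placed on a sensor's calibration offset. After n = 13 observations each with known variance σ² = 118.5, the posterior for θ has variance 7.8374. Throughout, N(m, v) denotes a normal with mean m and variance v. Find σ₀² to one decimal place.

For the Normal–Normal model with known σ², precisions add: τ_n = τ₀ + n/σ².
So 1/σ₀² = 1/7.8374 − 13/118.5 = 0.127593 − 0.109705 = 0.017888.
Hence σ₀² = 1/0.017888 ≈ 55.9.

σ₀² = 55.9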